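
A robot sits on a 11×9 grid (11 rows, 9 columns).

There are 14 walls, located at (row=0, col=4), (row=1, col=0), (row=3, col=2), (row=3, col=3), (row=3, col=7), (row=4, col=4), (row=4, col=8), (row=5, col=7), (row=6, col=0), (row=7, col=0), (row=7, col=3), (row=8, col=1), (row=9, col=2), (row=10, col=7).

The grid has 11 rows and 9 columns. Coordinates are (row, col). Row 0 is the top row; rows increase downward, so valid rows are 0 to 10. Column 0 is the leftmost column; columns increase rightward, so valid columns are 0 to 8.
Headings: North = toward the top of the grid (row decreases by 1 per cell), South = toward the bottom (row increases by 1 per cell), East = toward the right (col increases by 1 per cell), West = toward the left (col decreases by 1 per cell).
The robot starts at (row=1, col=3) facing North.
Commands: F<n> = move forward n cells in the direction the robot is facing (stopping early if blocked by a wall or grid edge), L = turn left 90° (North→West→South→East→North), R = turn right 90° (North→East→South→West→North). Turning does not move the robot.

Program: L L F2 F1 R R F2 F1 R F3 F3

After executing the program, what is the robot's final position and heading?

Start: (row=1, col=3), facing North
  L: turn left, now facing West
  L: turn left, now facing South
  F2: move forward 1/2 (blocked), now at (row=2, col=3)
  F1: move forward 0/1 (blocked), now at (row=2, col=3)
  R: turn right, now facing West
  R: turn right, now facing North
  F2: move forward 2, now at (row=0, col=3)
  F1: move forward 0/1 (blocked), now at (row=0, col=3)
  R: turn right, now facing East
  F3: move forward 0/3 (blocked), now at (row=0, col=3)
  F3: move forward 0/3 (blocked), now at (row=0, col=3)
Final: (row=0, col=3), facing East

Answer: Final position: (row=0, col=3), facing East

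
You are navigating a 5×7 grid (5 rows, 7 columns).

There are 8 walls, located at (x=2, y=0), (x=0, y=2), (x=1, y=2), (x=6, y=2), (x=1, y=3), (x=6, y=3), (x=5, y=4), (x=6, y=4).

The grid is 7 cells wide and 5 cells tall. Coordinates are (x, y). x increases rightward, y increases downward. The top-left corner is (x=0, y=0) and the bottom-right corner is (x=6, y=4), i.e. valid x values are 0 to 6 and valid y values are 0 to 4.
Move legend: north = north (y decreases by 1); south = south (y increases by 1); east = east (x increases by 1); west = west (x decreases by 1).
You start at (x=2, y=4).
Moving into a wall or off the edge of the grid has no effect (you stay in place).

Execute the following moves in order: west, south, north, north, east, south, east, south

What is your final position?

Answer: Final position: (x=3, y=4)

Derivation:
Start: (x=2, y=4)
  west (west): (x=2, y=4) -> (x=1, y=4)
  south (south): blocked, stay at (x=1, y=4)
  north (north): blocked, stay at (x=1, y=4)
  north (north): blocked, stay at (x=1, y=4)
  east (east): (x=1, y=4) -> (x=2, y=4)
  south (south): blocked, stay at (x=2, y=4)
  east (east): (x=2, y=4) -> (x=3, y=4)
  south (south): blocked, stay at (x=3, y=4)
Final: (x=3, y=4)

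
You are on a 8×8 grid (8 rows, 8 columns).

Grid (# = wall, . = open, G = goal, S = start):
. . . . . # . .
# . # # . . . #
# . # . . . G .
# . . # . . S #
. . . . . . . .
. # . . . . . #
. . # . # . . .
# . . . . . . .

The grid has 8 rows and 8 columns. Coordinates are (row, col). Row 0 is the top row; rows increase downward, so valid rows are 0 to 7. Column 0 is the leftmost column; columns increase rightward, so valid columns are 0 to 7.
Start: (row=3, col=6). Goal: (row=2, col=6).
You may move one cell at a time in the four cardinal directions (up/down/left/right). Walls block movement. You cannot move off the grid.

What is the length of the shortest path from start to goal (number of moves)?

Answer: Shortest path length: 1

Derivation:
BFS from (row=3, col=6) until reaching (row=2, col=6):
  Distance 0: (row=3, col=6)
  Distance 1: (row=2, col=6), (row=3, col=5), (row=4, col=6)  <- goal reached here
One shortest path (1 moves): (row=3, col=6) -> (row=2, col=6)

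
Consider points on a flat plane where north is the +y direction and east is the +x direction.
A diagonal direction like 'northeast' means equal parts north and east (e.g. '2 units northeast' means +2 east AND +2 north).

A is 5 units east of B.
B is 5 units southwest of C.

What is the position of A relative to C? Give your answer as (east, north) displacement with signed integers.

Place C at the origin (east=0, north=0).
  B is 5 units southwest of C: delta (east=-5, north=-5); B at (east=-5, north=-5).
  A is 5 units east of B: delta (east=+5, north=+0); A at (east=0, north=-5).
Therefore A relative to C: (east=0, north=-5).

Answer: A is at (east=0, north=-5) relative to C.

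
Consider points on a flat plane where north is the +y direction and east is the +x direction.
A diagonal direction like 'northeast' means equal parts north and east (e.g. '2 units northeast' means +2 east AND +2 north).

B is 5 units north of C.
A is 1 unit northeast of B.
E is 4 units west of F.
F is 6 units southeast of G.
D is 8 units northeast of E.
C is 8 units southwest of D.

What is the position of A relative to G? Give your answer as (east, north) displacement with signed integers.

Answer: A is at (east=3, north=0) relative to G.

Derivation:
Place G at the origin (east=0, north=0).
  F is 6 units southeast of G: delta (east=+6, north=-6); F at (east=6, north=-6).
  E is 4 units west of F: delta (east=-4, north=+0); E at (east=2, north=-6).
  D is 8 units northeast of E: delta (east=+8, north=+8); D at (east=10, north=2).
  C is 8 units southwest of D: delta (east=-8, north=-8); C at (east=2, north=-6).
  B is 5 units north of C: delta (east=+0, north=+5); B at (east=2, north=-1).
  A is 1 unit northeast of B: delta (east=+1, north=+1); A at (east=3, north=0).
Therefore A relative to G: (east=3, north=0).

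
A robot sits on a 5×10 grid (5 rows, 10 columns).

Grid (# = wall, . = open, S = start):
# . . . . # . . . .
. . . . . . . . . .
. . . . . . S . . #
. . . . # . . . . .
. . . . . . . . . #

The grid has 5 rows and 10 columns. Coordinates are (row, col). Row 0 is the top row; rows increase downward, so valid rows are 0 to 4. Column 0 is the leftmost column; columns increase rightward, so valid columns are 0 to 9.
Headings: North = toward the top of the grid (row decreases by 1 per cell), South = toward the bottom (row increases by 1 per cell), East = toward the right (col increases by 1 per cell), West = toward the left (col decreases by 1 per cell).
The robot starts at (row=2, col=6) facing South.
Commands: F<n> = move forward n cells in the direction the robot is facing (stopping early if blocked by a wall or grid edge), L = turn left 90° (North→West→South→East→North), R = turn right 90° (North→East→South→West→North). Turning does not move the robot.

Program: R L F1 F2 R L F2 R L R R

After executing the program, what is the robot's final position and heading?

Answer: Final position: (row=4, col=6), facing North

Derivation:
Start: (row=2, col=6), facing South
  R: turn right, now facing West
  L: turn left, now facing South
  F1: move forward 1, now at (row=3, col=6)
  F2: move forward 1/2 (blocked), now at (row=4, col=6)
  R: turn right, now facing West
  L: turn left, now facing South
  F2: move forward 0/2 (blocked), now at (row=4, col=6)
  R: turn right, now facing West
  L: turn left, now facing South
  R: turn right, now facing West
  R: turn right, now facing North
Final: (row=4, col=6), facing North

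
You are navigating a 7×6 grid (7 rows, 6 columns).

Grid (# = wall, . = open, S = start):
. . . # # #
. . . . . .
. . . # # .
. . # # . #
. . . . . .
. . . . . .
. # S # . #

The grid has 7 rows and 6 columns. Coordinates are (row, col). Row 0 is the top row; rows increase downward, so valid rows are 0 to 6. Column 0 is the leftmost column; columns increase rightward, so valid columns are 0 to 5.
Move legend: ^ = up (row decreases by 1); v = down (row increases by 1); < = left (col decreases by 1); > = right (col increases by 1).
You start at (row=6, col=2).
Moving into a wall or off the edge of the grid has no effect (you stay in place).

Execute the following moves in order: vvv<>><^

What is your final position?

Start: (row=6, col=2)
  [×3]v (down): blocked, stay at (row=6, col=2)
  < (left): blocked, stay at (row=6, col=2)
  > (right): blocked, stay at (row=6, col=2)
  > (right): blocked, stay at (row=6, col=2)
  < (left): blocked, stay at (row=6, col=2)
  ^ (up): (row=6, col=2) -> (row=5, col=2)
Final: (row=5, col=2)

Answer: Final position: (row=5, col=2)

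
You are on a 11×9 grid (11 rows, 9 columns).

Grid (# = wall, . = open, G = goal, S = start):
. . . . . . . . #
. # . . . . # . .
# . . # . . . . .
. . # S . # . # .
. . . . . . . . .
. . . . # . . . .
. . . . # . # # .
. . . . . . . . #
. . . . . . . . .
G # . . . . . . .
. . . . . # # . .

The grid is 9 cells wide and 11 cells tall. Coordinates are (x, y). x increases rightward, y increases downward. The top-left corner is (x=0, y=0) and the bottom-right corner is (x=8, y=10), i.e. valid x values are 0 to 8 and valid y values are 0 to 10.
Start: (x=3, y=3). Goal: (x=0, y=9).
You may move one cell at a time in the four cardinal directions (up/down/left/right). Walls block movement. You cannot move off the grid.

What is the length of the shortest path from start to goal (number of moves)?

Answer: Shortest path length: 9

Derivation:
BFS from (x=3, y=3) until reaching (x=0, y=9):
  Distance 0: (x=3, y=3)
  Distance 1: (x=4, y=3), (x=3, y=4)
  Distance 2: (x=4, y=2), (x=2, y=4), (x=4, y=4), (x=3, y=5)
  Distance 3: (x=4, y=1), (x=5, y=2), (x=1, y=4), (x=5, y=4), (x=2, y=5), (x=3, y=6)
  Distance 4: (x=4, y=0), (x=3, y=1), (x=5, y=1), (x=6, y=2), (x=1, y=3), (x=0, y=4), (x=6, y=4), (x=1, y=5), (x=5, y=5), (x=2, y=6), (x=3, y=7)
  Distance 5: (x=3, y=0), (x=5, y=0), (x=2, y=1), (x=1, y=2), (x=7, y=2), (x=0, y=3), (x=6, y=3), (x=7, y=4), (x=0, y=5), (x=6, y=5), (x=1, y=6), (x=5, y=6), (x=2, y=7), (x=4, y=7), (x=3, y=8)
  Distance 6: (x=2, y=0), (x=6, y=0), (x=7, y=1), (x=2, y=2), (x=8, y=2), (x=8, y=4), (x=7, y=5), (x=0, y=6), (x=1, y=7), (x=5, y=7), (x=2, y=8), (x=4, y=8), (x=3, y=9)
  Distance 7: (x=1, y=0), (x=7, y=0), (x=8, y=1), (x=8, y=3), (x=8, y=5), (x=0, y=7), (x=6, y=7), (x=1, y=8), (x=5, y=8), (x=2, y=9), (x=4, y=9), (x=3, y=10)
  Distance 8: (x=0, y=0), (x=8, y=6), (x=7, y=7), (x=0, y=8), (x=6, y=8), (x=5, y=9), (x=2, y=10), (x=4, y=10)
  Distance 9: (x=0, y=1), (x=7, y=8), (x=0, y=9), (x=6, y=9), (x=1, y=10)  <- goal reached here
One shortest path (9 moves): (x=3, y=3) -> (x=3, y=4) -> (x=2, y=4) -> (x=1, y=4) -> (x=0, y=4) -> (x=0, y=5) -> (x=0, y=6) -> (x=0, y=7) -> (x=0, y=8) -> (x=0, y=9)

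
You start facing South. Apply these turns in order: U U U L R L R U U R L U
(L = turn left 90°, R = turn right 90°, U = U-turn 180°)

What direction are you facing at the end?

Start: South
  U (U-turn (180°)) -> North
  U (U-turn (180°)) -> South
  U (U-turn (180°)) -> North
  L (left (90° counter-clockwise)) -> West
  R (right (90° clockwise)) -> North
  L (left (90° counter-clockwise)) -> West
  R (right (90° clockwise)) -> North
  U (U-turn (180°)) -> South
  U (U-turn (180°)) -> North
  R (right (90° clockwise)) -> East
  L (left (90° counter-clockwise)) -> North
  U (U-turn (180°)) -> South
Final: South

Answer: Final heading: South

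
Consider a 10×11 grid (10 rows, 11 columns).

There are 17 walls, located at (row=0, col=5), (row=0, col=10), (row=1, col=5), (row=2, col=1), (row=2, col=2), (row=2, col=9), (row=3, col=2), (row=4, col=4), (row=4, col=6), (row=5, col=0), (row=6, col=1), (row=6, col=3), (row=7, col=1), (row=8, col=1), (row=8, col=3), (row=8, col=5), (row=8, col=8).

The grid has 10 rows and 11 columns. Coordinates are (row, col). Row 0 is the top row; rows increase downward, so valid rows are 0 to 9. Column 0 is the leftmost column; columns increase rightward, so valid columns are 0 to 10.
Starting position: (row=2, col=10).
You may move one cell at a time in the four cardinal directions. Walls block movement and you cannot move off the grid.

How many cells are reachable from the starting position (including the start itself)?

Answer: Reachable cells: 93

Derivation:
BFS flood-fill from (row=2, col=10):
  Distance 0: (row=2, col=10)
  Distance 1: (row=1, col=10), (row=3, col=10)
  Distance 2: (row=1, col=9), (row=3, col=9), (row=4, col=10)
  Distance 3: (row=0, col=9), (row=1, col=8), (row=3, col=8), (row=4, col=9), (row=5, col=10)
  Distance 4: (row=0, col=8), (row=1, col=7), (row=2, col=8), (row=3, col=7), (row=4, col=8), (row=5, col=9), (row=6, col=10)
  Distance 5: (row=0, col=7), (row=1, col=6), (row=2, col=7), (row=3, col=6), (row=4, col=7), (row=5, col=8), (row=6, col=9), (row=7, col=10)
  Distance 6: (row=0, col=6), (row=2, col=6), (row=3, col=5), (row=5, col=7), (row=6, col=8), (row=7, col=9), (row=8, col=10)
  Distance 7: (row=2, col=5), (row=3, col=4), (row=4, col=5), (row=5, col=6), (row=6, col=7), (row=7, col=8), (row=8, col=9), (row=9, col=10)
  Distance 8: (row=2, col=4), (row=3, col=3), (row=5, col=5), (row=6, col=6), (row=7, col=7), (row=9, col=9)
  Distance 9: (row=1, col=4), (row=2, col=3), (row=4, col=3), (row=5, col=4), (row=6, col=5), (row=7, col=6), (row=8, col=7), (row=9, col=8)
  Distance 10: (row=0, col=4), (row=1, col=3), (row=4, col=2), (row=5, col=3), (row=6, col=4), (row=7, col=5), (row=8, col=6), (row=9, col=7)
  Distance 11: (row=0, col=3), (row=1, col=2), (row=4, col=1), (row=5, col=2), (row=7, col=4), (row=9, col=6)
  Distance 12: (row=0, col=2), (row=1, col=1), (row=3, col=1), (row=4, col=0), (row=5, col=1), (row=6, col=2), (row=7, col=3), (row=8, col=4), (row=9, col=5)
  Distance 13: (row=0, col=1), (row=1, col=0), (row=3, col=0), (row=7, col=2), (row=9, col=4)
  Distance 14: (row=0, col=0), (row=2, col=0), (row=8, col=2), (row=9, col=3)
  Distance 15: (row=9, col=2)
  Distance 16: (row=9, col=1)
  Distance 17: (row=9, col=0)
  Distance 18: (row=8, col=0)
  Distance 19: (row=7, col=0)
  Distance 20: (row=6, col=0)
Total reachable: 93 (grid has 93 open cells total)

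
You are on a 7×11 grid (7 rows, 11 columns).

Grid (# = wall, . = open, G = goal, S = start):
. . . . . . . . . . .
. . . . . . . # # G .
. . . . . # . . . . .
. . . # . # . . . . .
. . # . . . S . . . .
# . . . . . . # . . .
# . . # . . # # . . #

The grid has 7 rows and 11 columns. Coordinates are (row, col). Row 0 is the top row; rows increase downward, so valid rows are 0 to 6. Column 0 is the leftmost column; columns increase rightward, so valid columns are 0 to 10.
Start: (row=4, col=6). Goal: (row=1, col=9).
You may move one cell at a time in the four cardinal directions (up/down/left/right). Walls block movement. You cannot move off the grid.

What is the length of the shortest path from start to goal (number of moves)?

BFS from (row=4, col=6) until reaching (row=1, col=9):
  Distance 0: (row=4, col=6)
  Distance 1: (row=3, col=6), (row=4, col=5), (row=4, col=7), (row=5, col=6)
  Distance 2: (row=2, col=6), (row=3, col=7), (row=4, col=4), (row=4, col=8), (row=5, col=5)
  Distance 3: (row=1, col=6), (row=2, col=7), (row=3, col=4), (row=3, col=8), (row=4, col=3), (row=4, col=9), (row=5, col=4), (row=5, col=8), (row=6, col=5)
  Distance 4: (row=0, col=6), (row=1, col=5), (row=2, col=4), (row=2, col=8), (row=3, col=9), (row=4, col=10), (row=5, col=3), (row=5, col=9), (row=6, col=4), (row=6, col=8)
  Distance 5: (row=0, col=5), (row=0, col=7), (row=1, col=4), (row=2, col=3), (row=2, col=9), (row=3, col=10), (row=5, col=2), (row=5, col=10), (row=6, col=9)
  Distance 6: (row=0, col=4), (row=0, col=8), (row=1, col=3), (row=1, col=9), (row=2, col=2), (row=2, col=10), (row=5, col=1), (row=6, col=2)  <- goal reached here
One shortest path (6 moves): (row=4, col=6) -> (row=4, col=7) -> (row=4, col=8) -> (row=4, col=9) -> (row=3, col=9) -> (row=2, col=9) -> (row=1, col=9)

Answer: Shortest path length: 6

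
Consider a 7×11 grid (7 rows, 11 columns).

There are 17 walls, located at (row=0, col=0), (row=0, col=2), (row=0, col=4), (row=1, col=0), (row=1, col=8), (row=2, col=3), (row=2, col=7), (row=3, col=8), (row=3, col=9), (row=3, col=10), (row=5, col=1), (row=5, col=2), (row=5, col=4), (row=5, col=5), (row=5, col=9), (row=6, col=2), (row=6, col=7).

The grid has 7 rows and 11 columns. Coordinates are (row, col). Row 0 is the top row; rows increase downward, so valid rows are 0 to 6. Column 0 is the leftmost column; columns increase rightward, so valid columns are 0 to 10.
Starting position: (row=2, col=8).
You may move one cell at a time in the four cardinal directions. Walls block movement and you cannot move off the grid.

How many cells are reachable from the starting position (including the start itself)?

Answer: Reachable cells: 60

Derivation:
BFS flood-fill from (row=2, col=8):
  Distance 0: (row=2, col=8)
  Distance 1: (row=2, col=9)
  Distance 2: (row=1, col=9), (row=2, col=10)
  Distance 3: (row=0, col=9), (row=1, col=10)
  Distance 4: (row=0, col=8), (row=0, col=10)
  Distance 5: (row=0, col=7)
  Distance 6: (row=0, col=6), (row=1, col=7)
  Distance 7: (row=0, col=5), (row=1, col=6)
  Distance 8: (row=1, col=5), (row=2, col=6)
  Distance 9: (row=1, col=4), (row=2, col=5), (row=3, col=6)
  Distance 10: (row=1, col=3), (row=2, col=4), (row=3, col=5), (row=3, col=7), (row=4, col=6)
  Distance 11: (row=0, col=3), (row=1, col=2), (row=3, col=4), (row=4, col=5), (row=4, col=7), (row=5, col=6)
  Distance 12: (row=1, col=1), (row=2, col=2), (row=3, col=3), (row=4, col=4), (row=4, col=8), (row=5, col=7), (row=6, col=6)
  Distance 13: (row=0, col=1), (row=2, col=1), (row=3, col=2), (row=4, col=3), (row=4, col=9), (row=5, col=8), (row=6, col=5)
  Distance 14: (row=2, col=0), (row=3, col=1), (row=4, col=2), (row=4, col=10), (row=5, col=3), (row=6, col=4), (row=6, col=8)
  Distance 15: (row=3, col=0), (row=4, col=1), (row=5, col=10), (row=6, col=3), (row=6, col=9)
  Distance 16: (row=4, col=0), (row=6, col=10)
  Distance 17: (row=5, col=0)
  Distance 18: (row=6, col=0)
  Distance 19: (row=6, col=1)
Total reachable: 60 (grid has 60 open cells total)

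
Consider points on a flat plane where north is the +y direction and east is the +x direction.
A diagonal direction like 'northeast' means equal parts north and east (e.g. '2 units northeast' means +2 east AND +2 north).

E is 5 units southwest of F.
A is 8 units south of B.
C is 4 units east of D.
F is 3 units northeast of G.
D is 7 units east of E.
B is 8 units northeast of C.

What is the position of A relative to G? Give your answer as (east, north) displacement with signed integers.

Answer: A is at (east=17, north=-2) relative to G.

Derivation:
Place G at the origin (east=0, north=0).
  F is 3 units northeast of G: delta (east=+3, north=+3); F at (east=3, north=3).
  E is 5 units southwest of F: delta (east=-5, north=-5); E at (east=-2, north=-2).
  D is 7 units east of E: delta (east=+7, north=+0); D at (east=5, north=-2).
  C is 4 units east of D: delta (east=+4, north=+0); C at (east=9, north=-2).
  B is 8 units northeast of C: delta (east=+8, north=+8); B at (east=17, north=6).
  A is 8 units south of B: delta (east=+0, north=-8); A at (east=17, north=-2).
Therefore A relative to G: (east=17, north=-2).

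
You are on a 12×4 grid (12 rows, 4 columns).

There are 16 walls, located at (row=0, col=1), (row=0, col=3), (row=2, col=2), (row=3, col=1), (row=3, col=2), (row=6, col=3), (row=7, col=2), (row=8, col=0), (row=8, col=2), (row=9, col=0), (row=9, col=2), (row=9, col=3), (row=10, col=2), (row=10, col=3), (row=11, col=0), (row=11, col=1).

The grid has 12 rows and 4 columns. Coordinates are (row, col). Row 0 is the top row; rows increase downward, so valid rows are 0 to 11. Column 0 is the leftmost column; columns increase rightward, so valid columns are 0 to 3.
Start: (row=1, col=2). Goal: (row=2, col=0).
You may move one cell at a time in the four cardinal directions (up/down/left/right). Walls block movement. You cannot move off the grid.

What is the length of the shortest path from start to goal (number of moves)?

BFS from (row=1, col=2) until reaching (row=2, col=0):
  Distance 0: (row=1, col=2)
  Distance 1: (row=0, col=2), (row=1, col=1), (row=1, col=3)
  Distance 2: (row=1, col=0), (row=2, col=1), (row=2, col=3)
  Distance 3: (row=0, col=0), (row=2, col=0), (row=3, col=3)  <- goal reached here
One shortest path (3 moves): (row=1, col=2) -> (row=1, col=1) -> (row=1, col=0) -> (row=2, col=0)

Answer: Shortest path length: 3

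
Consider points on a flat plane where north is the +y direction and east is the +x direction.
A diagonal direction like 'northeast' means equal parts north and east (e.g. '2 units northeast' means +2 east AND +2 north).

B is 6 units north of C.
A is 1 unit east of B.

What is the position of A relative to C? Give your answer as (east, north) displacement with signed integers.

Answer: A is at (east=1, north=6) relative to C.

Derivation:
Place C at the origin (east=0, north=0).
  B is 6 units north of C: delta (east=+0, north=+6); B at (east=0, north=6).
  A is 1 unit east of B: delta (east=+1, north=+0); A at (east=1, north=6).
Therefore A relative to C: (east=1, north=6).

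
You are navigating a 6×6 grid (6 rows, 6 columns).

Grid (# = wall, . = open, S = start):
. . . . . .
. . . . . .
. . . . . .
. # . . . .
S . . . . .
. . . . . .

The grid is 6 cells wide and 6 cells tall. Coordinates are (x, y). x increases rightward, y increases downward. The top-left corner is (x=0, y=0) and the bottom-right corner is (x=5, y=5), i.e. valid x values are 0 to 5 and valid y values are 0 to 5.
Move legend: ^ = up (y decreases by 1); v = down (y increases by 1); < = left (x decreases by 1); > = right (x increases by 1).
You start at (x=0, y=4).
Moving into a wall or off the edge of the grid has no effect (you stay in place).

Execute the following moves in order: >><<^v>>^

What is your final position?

Answer: Final position: (x=2, y=3)

Derivation:
Start: (x=0, y=4)
  > (right): (x=0, y=4) -> (x=1, y=4)
  > (right): (x=1, y=4) -> (x=2, y=4)
  < (left): (x=2, y=4) -> (x=1, y=4)
  < (left): (x=1, y=4) -> (x=0, y=4)
  ^ (up): (x=0, y=4) -> (x=0, y=3)
  v (down): (x=0, y=3) -> (x=0, y=4)
  > (right): (x=0, y=4) -> (x=1, y=4)
  > (right): (x=1, y=4) -> (x=2, y=4)
  ^ (up): (x=2, y=4) -> (x=2, y=3)
Final: (x=2, y=3)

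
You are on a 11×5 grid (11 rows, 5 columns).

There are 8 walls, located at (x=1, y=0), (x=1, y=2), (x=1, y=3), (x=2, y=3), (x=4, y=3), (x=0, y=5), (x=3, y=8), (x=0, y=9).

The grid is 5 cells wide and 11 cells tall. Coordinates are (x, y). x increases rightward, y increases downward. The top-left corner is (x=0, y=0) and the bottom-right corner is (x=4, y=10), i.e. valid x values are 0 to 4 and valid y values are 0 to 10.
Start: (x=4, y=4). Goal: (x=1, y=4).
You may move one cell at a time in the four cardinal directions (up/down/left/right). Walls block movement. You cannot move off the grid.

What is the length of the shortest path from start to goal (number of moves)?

Answer: Shortest path length: 3

Derivation:
BFS from (x=4, y=4) until reaching (x=1, y=4):
  Distance 0: (x=4, y=4)
  Distance 1: (x=3, y=4), (x=4, y=5)
  Distance 2: (x=3, y=3), (x=2, y=4), (x=3, y=5), (x=4, y=6)
  Distance 3: (x=3, y=2), (x=1, y=4), (x=2, y=5), (x=3, y=6), (x=4, y=7)  <- goal reached here
One shortest path (3 moves): (x=4, y=4) -> (x=3, y=4) -> (x=2, y=4) -> (x=1, y=4)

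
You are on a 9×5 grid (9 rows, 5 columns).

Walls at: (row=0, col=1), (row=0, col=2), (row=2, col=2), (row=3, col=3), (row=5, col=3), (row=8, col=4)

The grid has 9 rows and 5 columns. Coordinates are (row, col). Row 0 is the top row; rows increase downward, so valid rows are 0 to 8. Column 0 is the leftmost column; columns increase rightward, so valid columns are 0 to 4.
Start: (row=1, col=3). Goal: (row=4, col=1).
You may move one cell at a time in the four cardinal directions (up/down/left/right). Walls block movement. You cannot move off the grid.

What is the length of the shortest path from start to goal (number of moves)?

Answer: Shortest path length: 5

Derivation:
BFS from (row=1, col=3) until reaching (row=4, col=1):
  Distance 0: (row=1, col=3)
  Distance 1: (row=0, col=3), (row=1, col=2), (row=1, col=4), (row=2, col=3)
  Distance 2: (row=0, col=4), (row=1, col=1), (row=2, col=4)
  Distance 3: (row=1, col=0), (row=2, col=1), (row=3, col=4)
  Distance 4: (row=0, col=0), (row=2, col=0), (row=3, col=1), (row=4, col=4)
  Distance 5: (row=3, col=0), (row=3, col=2), (row=4, col=1), (row=4, col=3), (row=5, col=4)  <- goal reached here
One shortest path (5 moves): (row=1, col=3) -> (row=1, col=2) -> (row=1, col=1) -> (row=2, col=1) -> (row=3, col=1) -> (row=4, col=1)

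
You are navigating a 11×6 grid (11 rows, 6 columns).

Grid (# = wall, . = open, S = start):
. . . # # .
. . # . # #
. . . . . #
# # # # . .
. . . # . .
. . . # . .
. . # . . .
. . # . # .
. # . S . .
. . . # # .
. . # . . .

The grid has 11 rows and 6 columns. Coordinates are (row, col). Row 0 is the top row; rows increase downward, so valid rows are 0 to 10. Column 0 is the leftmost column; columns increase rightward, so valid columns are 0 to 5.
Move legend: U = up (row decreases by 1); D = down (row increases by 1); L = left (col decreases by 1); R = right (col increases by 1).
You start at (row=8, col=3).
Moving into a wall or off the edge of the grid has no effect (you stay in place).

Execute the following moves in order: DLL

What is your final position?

Answer: Final position: (row=8, col=2)

Derivation:
Start: (row=8, col=3)
  D (down): blocked, stay at (row=8, col=3)
  L (left): (row=8, col=3) -> (row=8, col=2)
  L (left): blocked, stay at (row=8, col=2)
Final: (row=8, col=2)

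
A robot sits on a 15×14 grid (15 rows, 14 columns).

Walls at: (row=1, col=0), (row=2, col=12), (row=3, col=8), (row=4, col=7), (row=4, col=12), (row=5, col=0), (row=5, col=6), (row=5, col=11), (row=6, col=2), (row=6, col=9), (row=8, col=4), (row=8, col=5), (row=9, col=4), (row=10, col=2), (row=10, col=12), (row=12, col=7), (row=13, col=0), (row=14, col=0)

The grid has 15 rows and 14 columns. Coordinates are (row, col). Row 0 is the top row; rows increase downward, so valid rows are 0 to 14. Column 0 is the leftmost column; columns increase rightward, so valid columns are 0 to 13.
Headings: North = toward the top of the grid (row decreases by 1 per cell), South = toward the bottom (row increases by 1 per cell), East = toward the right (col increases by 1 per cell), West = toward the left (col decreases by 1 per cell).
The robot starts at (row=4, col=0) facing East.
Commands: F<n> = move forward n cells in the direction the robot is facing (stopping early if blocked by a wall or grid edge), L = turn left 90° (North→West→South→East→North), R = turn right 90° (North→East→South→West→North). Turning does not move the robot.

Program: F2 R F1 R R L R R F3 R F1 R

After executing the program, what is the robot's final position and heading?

Start: (row=4, col=0), facing East
  F2: move forward 2, now at (row=4, col=2)
  R: turn right, now facing South
  F1: move forward 1, now at (row=5, col=2)
  R: turn right, now facing West
  R: turn right, now facing North
  L: turn left, now facing West
  R: turn right, now facing North
  R: turn right, now facing East
  F3: move forward 3, now at (row=5, col=5)
  R: turn right, now facing South
  F1: move forward 1, now at (row=6, col=5)
  R: turn right, now facing West
Final: (row=6, col=5), facing West

Answer: Final position: (row=6, col=5), facing West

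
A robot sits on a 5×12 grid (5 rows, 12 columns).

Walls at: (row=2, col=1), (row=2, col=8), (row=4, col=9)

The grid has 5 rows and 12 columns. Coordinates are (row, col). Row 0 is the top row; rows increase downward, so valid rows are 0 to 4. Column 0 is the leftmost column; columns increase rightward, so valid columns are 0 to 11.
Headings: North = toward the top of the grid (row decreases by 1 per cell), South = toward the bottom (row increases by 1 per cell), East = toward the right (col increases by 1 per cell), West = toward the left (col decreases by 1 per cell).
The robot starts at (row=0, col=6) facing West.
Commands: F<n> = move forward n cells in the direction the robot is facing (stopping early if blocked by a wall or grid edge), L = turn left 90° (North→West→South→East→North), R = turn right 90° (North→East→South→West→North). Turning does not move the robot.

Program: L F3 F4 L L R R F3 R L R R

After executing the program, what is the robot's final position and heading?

Start: (row=0, col=6), facing West
  L: turn left, now facing South
  F3: move forward 3, now at (row=3, col=6)
  F4: move forward 1/4 (blocked), now at (row=4, col=6)
  L: turn left, now facing East
  L: turn left, now facing North
  R: turn right, now facing East
  R: turn right, now facing South
  F3: move forward 0/3 (blocked), now at (row=4, col=6)
  R: turn right, now facing West
  L: turn left, now facing South
  R: turn right, now facing West
  R: turn right, now facing North
Final: (row=4, col=6), facing North

Answer: Final position: (row=4, col=6), facing North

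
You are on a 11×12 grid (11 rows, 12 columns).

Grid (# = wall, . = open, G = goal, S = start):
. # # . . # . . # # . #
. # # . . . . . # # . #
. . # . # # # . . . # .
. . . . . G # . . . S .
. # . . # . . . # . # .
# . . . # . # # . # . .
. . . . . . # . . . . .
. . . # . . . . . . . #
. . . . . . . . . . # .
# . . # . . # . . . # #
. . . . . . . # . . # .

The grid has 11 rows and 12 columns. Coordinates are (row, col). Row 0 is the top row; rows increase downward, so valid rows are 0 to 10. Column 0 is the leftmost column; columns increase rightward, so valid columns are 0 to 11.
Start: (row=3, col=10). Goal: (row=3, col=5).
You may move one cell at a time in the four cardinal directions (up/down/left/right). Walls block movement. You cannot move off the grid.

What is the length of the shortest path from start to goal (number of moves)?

Answer: Shortest path length: 7

Derivation:
BFS from (row=3, col=10) until reaching (row=3, col=5):
  Distance 0: (row=3, col=10)
  Distance 1: (row=3, col=9), (row=3, col=11)
  Distance 2: (row=2, col=9), (row=2, col=11), (row=3, col=8), (row=4, col=9), (row=4, col=11)
  Distance 3: (row=2, col=8), (row=3, col=7), (row=5, col=11)
  Distance 4: (row=2, col=7), (row=4, col=7), (row=5, col=10), (row=6, col=11)
  Distance 5: (row=1, col=7), (row=4, col=6), (row=6, col=10)
  Distance 6: (row=0, col=7), (row=1, col=6), (row=4, col=5), (row=6, col=9), (row=7, col=10)
  Distance 7: (row=0, col=6), (row=1, col=5), (row=3, col=5), (row=5, col=5), (row=6, col=8), (row=7, col=9)  <- goal reached here
One shortest path (7 moves): (row=3, col=10) -> (row=3, col=9) -> (row=3, col=8) -> (row=3, col=7) -> (row=4, col=7) -> (row=4, col=6) -> (row=4, col=5) -> (row=3, col=5)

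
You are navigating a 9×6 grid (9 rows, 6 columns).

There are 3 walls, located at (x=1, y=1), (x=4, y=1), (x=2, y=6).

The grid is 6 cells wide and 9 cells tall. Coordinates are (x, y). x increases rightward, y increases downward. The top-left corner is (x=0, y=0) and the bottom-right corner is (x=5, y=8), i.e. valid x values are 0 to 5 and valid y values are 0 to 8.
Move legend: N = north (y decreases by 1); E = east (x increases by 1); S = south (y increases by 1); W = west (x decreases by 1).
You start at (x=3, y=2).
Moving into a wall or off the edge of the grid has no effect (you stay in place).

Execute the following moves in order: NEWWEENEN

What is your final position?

Start: (x=3, y=2)
  N (north): (x=3, y=2) -> (x=3, y=1)
  E (east): blocked, stay at (x=3, y=1)
  W (west): (x=3, y=1) -> (x=2, y=1)
  W (west): blocked, stay at (x=2, y=1)
  E (east): (x=2, y=1) -> (x=3, y=1)
  E (east): blocked, stay at (x=3, y=1)
  N (north): (x=3, y=1) -> (x=3, y=0)
  E (east): (x=3, y=0) -> (x=4, y=0)
  N (north): blocked, stay at (x=4, y=0)
Final: (x=4, y=0)

Answer: Final position: (x=4, y=0)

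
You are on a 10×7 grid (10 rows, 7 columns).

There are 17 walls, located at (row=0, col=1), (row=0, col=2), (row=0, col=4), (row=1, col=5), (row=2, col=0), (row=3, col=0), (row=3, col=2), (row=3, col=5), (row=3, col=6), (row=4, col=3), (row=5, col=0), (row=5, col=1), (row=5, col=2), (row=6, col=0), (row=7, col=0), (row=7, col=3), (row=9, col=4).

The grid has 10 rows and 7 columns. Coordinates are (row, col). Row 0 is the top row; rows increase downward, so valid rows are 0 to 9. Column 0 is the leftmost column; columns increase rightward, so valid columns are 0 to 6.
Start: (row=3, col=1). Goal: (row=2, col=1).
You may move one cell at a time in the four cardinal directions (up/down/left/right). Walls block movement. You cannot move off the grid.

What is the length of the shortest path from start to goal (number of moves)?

Answer: Shortest path length: 1

Derivation:
BFS from (row=3, col=1) until reaching (row=2, col=1):
  Distance 0: (row=3, col=1)
  Distance 1: (row=2, col=1), (row=4, col=1)  <- goal reached here
One shortest path (1 moves): (row=3, col=1) -> (row=2, col=1)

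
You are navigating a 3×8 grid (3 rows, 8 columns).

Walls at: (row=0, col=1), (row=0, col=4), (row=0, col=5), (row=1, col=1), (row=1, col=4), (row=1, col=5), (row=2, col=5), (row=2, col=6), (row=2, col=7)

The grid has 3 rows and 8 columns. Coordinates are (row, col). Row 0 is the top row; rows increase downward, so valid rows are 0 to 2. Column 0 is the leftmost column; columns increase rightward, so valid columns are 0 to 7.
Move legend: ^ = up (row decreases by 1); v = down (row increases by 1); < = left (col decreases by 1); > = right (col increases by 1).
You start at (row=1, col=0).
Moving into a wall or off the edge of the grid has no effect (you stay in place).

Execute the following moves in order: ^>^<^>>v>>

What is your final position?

Answer: Final position: (row=1, col=0)

Derivation:
Start: (row=1, col=0)
  ^ (up): (row=1, col=0) -> (row=0, col=0)
  > (right): blocked, stay at (row=0, col=0)
  ^ (up): blocked, stay at (row=0, col=0)
  < (left): blocked, stay at (row=0, col=0)
  ^ (up): blocked, stay at (row=0, col=0)
  > (right): blocked, stay at (row=0, col=0)
  > (right): blocked, stay at (row=0, col=0)
  v (down): (row=0, col=0) -> (row=1, col=0)
  > (right): blocked, stay at (row=1, col=0)
  > (right): blocked, stay at (row=1, col=0)
Final: (row=1, col=0)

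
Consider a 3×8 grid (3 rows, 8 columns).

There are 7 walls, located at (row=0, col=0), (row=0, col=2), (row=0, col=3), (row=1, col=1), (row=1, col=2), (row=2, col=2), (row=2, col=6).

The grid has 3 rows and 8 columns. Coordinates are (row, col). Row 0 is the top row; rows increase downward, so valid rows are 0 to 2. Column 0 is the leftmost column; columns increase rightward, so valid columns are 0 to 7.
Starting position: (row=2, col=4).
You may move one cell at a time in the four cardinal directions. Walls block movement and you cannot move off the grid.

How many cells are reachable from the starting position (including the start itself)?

Answer: Reachable cells: 13

Derivation:
BFS flood-fill from (row=2, col=4):
  Distance 0: (row=2, col=4)
  Distance 1: (row=1, col=4), (row=2, col=3), (row=2, col=5)
  Distance 2: (row=0, col=4), (row=1, col=3), (row=1, col=5)
  Distance 3: (row=0, col=5), (row=1, col=6)
  Distance 4: (row=0, col=6), (row=1, col=7)
  Distance 5: (row=0, col=7), (row=2, col=7)
Total reachable: 13 (grid has 17 open cells total)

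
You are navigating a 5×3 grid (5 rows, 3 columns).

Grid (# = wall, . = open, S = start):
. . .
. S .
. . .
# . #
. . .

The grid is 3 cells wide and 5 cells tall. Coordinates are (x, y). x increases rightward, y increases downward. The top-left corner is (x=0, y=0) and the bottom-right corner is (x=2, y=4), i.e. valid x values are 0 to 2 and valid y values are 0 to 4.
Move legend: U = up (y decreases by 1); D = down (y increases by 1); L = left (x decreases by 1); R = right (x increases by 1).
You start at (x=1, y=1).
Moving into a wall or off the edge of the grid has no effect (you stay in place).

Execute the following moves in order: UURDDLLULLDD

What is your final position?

Answer: Final position: (x=0, y=2)

Derivation:
Start: (x=1, y=1)
  U (up): (x=1, y=1) -> (x=1, y=0)
  U (up): blocked, stay at (x=1, y=0)
  R (right): (x=1, y=0) -> (x=2, y=0)
  D (down): (x=2, y=0) -> (x=2, y=1)
  D (down): (x=2, y=1) -> (x=2, y=2)
  L (left): (x=2, y=2) -> (x=1, y=2)
  L (left): (x=1, y=2) -> (x=0, y=2)
  U (up): (x=0, y=2) -> (x=0, y=1)
  L (left): blocked, stay at (x=0, y=1)
  L (left): blocked, stay at (x=0, y=1)
  D (down): (x=0, y=1) -> (x=0, y=2)
  D (down): blocked, stay at (x=0, y=2)
Final: (x=0, y=2)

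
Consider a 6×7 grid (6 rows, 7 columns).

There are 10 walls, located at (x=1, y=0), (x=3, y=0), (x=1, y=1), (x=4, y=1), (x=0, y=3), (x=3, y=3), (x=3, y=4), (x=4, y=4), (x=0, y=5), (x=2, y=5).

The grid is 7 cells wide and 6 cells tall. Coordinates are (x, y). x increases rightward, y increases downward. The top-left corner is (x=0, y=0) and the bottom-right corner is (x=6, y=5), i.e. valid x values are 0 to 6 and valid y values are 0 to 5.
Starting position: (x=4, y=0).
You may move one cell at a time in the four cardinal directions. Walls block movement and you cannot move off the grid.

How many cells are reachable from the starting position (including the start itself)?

BFS flood-fill from (x=4, y=0):
  Distance 0: (x=4, y=0)
  Distance 1: (x=5, y=0)
  Distance 2: (x=6, y=0), (x=5, y=1)
  Distance 3: (x=6, y=1), (x=5, y=2)
  Distance 4: (x=4, y=2), (x=6, y=2), (x=5, y=3)
  Distance 5: (x=3, y=2), (x=4, y=3), (x=6, y=3), (x=5, y=4)
  Distance 6: (x=3, y=1), (x=2, y=2), (x=6, y=4), (x=5, y=5)
  Distance 7: (x=2, y=1), (x=1, y=2), (x=2, y=3), (x=4, y=5), (x=6, y=5)
  Distance 8: (x=2, y=0), (x=0, y=2), (x=1, y=3), (x=2, y=4), (x=3, y=5)
  Distance 9: (x=0, y=1), (x=1, y=4)
  Distance 10: (x=0, y=0), (x=0, y=4), (x=1, y=5)
Total reachable: 32 (grid has 32 open cells total)

Answer: Reachable cells: 32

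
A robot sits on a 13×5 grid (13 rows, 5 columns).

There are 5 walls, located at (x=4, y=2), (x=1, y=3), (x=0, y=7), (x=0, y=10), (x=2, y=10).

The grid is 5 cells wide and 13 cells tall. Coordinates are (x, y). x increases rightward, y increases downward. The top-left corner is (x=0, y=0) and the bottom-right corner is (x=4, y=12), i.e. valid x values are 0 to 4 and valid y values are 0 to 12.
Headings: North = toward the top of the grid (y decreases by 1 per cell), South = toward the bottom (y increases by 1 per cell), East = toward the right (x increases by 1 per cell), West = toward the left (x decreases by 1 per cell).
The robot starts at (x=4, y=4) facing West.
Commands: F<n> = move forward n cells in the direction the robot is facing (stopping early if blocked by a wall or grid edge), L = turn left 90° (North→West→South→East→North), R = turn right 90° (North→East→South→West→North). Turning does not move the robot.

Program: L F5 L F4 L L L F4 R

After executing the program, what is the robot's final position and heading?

Answer: Final position: (x=4, y=12), facing West

Derivation:
Start: (x=4, y=4), facing West
  L: turn left, now facing South
  F5: move forward 5, now at (x=4, y=9)
  L: turn left, now facing East
  F4: move forward 0/4 (blocked), now at (x=4, y=9)
  L: turn left, now facing North
  L: turn left, now facing West
  L: turn left, now facing South
  F4: move forward 3/4 (blocked), now at (x=4, y=12)
  R: turn right, now facing West
Final: (x=4, y=12), facing West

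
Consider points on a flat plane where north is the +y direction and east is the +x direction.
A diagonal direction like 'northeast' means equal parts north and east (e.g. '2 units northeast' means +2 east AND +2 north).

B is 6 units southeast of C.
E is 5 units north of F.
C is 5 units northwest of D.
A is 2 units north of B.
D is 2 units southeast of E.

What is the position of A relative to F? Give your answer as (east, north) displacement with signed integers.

Place F at the origin (east=0, north=0).
  E is 5 units north of F: delta (east=+0, north=+5); E at (east=0, north=5).
  D is 2 units southeast of E: delta (east=+2, north=-2); D at (east=2, north=3).
  C is 5 units northwest of D: delta (east=-5, north=+5); C at (east=-3, north=8).
  B is 6 units southeast of C: delta (east=+6, north=-6); B at (east=3, north=2).
  A is 2 units north of B: delta (east=+0, north=+2); A at (east=3, north=4).
Therefore A relative to F: (east=3, north=4).

Answer: A is at (east=3, north=4) relative to F.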